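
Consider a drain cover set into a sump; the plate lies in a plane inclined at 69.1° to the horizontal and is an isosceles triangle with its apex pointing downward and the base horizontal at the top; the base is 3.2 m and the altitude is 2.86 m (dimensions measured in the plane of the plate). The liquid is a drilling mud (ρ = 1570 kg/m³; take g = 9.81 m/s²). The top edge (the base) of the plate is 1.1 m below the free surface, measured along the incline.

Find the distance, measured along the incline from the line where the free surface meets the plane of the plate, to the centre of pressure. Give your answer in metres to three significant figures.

y_p = 2.27 m

γ = ρg = 1570 × 9.81 / 1000 = 15.4017 kN/m³.
Let θ = 69.1° be the plate's angle to the horizontal; measure y along the incline from where the plane meets the free surface. Vertical depth h = y·sinθ with sinθ = 0.934204.
With the apex down, the centroid sits h/3 = 2.86/3 = 0.953333 m below the base (the top edge), so y_c = 1.1 + 0.953333 = 2.05333 m and h_c = 2.05333 × 0.934204 = 1.91823 m.
A = ½ × 3.2 × 2.86 = 4.576 m².
Resultant F = γ·h_c·A = 15.4017 × 1.91823 × 4.576 = 135.193 kN.
I_c = b·h³/36 = 3.2 × 2.86³/36 = 2.07944 m⁴.
Centre of pressure: y_p = y_c + I_c/(y_c·A) = 2.05333 + 2.07944/(2.05333 × 4.576) = 2.05333 + 0.22131 = 2.27464 m along the plane.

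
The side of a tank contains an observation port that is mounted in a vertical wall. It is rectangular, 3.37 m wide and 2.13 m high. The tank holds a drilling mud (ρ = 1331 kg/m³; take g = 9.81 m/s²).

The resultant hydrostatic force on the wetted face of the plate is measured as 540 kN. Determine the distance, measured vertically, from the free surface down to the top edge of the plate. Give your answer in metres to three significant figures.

d_top ≈ 4.70 m

γ = ρg = 1331 × 9.81 / 1000 = 13.05711 kN/m³.
A = 3.37 × 2.13 = 7.1781 m².
From F = γ·h_c·A, the centroid depth is h_c = 540/(13.05711 × 7.1781) = 5.76152 m.
The centroid lies 2.13/2 = 1.065 m below the top edge, so the top edge sits at h_top = 5.76152 − 1.065 = 4.69652 m below the surface.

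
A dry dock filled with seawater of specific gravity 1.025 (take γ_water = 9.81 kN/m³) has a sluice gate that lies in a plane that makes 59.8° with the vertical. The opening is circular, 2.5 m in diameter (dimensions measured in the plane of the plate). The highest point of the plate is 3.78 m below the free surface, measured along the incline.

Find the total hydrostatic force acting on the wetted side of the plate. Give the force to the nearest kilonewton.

γ = 1.025 × 9.81 = 10.05525 kN/m³.
The plate makes 59.8° with the vertical, i.e. θ = 90° − 59.8° = 30.2° to the horizontal. Measuring y along the incline from the free-surface line, vertical depth h = y·sinθ with sinθ = 0.503020.
The centroid is at the centre, 1.25 m below the top of the plate, so y_c = 3.78 + 1.25 = 5.03 m and h_c = 5.03 × 0.503020 = 2.53019 m.
A = π(1.25)² = 4.90874 m².
Resultant F = γ·h_c·A = 10.05525 × 2.53019 × 4.90874 = 124.887 kN.

F ≈ 125 kN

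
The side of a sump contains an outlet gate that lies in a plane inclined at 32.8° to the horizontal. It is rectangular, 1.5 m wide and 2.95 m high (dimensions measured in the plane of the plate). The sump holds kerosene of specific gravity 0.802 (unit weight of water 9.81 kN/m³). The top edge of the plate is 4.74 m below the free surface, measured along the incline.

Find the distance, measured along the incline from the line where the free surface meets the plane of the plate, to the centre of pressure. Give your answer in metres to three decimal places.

γ = 0.802 × 9.81 = 7.86762 kN/m³.
Let θ = 32.8° be the plate's angle to the horizontal; measure y along the incline from where the plane meets the free surface. Vertical depth h = y·sinθ with sinθ = 0.541708.
The centroid lies 2.95/2 = 1.475 m below the top edge, so y_c = 4.74 + 1.475 = 6.215 m and h_c = 6.215 × 0.541708 = 3.36672 m.
A = 1.5 × 2.95 = 4.425 m².
Resultant F = γ·h_c·A = 7.86762 × 3.36672 × 4.425 = 117.21 kN.
I_c = b·h³/12 = 1.5 × 2.95³/12 = 3.20905 m⁴.
Centre of pressure: y_p = y_c + I_c/(y_c·A) = 6.215 + 3.20905/(6.215 × 4.425) = 6.215 + 0.116687 = 6.33169 m along the plane.

y_p = 6.332 m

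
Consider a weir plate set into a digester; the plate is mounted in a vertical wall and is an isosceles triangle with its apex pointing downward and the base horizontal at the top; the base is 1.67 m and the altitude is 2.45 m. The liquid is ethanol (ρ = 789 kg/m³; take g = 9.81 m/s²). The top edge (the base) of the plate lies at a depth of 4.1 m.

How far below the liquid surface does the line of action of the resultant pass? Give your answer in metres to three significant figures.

h_p = 4.98 m

γ = ρg = 789 × 9.81 / 1000 = 7.74009 kN/m³.
With the apex down, the centroid sits h/3 = 2.45/3 = 0.816667 m below the base (the top edge), so the centroid depth is h_c = 4.1 + 0.816667 = 4.91667 m.
A = ½ × 1.67 × 2.45 = 2.04575 m².
Resultant F = γ·h_c·A = 7.74009 × 4.91667 × 2.04575 = 77.852 kN.
I_c = b·h³/36 = 1.67 × 2.45³/36 = 0.682201 m⁴.
Centre of pressure: y_p = y_c + I_c/(y_c·A) = 4.91667 + 0.682201/(4.91667 × 2.04575) = 4.91667 + 0.0678248 = 4.98449 m along the plane.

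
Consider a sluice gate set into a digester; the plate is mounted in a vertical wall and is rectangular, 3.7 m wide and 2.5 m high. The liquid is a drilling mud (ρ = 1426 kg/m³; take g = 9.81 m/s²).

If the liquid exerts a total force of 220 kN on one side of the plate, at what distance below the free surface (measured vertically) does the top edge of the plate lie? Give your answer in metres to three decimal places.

γ = ρg = 1426 × 9.81 / 1000 = 13.98906 kN/m³.
A = 3.7 × 2.5 = 9.25 m².
From F = γ·h_c·A, the centroid depth is h_c = 220/(13.98906 × 9.25) = 1.70017 m.
The centroid lies 2.5/2 = 1.25 m below the top edge, so the top edge sits at h_top = 1.70017 − 1.25 = 0.45017 m below the surface.

d_top ≈ 0.450 m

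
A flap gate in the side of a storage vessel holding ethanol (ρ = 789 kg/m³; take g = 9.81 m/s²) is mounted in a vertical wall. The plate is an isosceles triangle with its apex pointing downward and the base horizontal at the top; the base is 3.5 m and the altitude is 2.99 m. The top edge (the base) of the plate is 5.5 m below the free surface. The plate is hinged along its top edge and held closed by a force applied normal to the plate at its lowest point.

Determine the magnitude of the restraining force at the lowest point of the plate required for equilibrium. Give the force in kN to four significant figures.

γ = ρg = 789 × 9.81 / 1000 = 7.74009 kN/m³.
With the apex down, the centroid sits h/3 = 2.99/3 = 0.996667 m below the base (the top edge), so the centroid depth is h_c = 5.5 + 0.996667 = 6.49667 m.
A = ½ × 3.5 × 2.99 = 5.2325 m².
Resultant F = γ·h_c·A = 7.74009 × 6.49667 × 5.2325 = 263.115 kN.
I_c = b·h³/36 = 3.5 × 2.99³/36 = 2.59884 m⁴.
Centre of pressure: y_p = y_c + I_c/(y_c·A) = 6.49667 + 2.59884/(6.49667 × 5.2325) = 6.49667 + 0.0764504 = 6.57312 m along the plane.
The resultant acts 0.996667 + 0.0764504 = 1.07312 m (along the plate) below the hinge at the top edge, so the moment about the hinge is M = F × 1.07312 = 263.115 × 1.07312 = 282.354 kN·m.
A normal force at the bottom, 2.99 m from the hinge, must supply this moment: P = 282.354/2.99 = 94.4328 kN.

P ≈ 94.43 kN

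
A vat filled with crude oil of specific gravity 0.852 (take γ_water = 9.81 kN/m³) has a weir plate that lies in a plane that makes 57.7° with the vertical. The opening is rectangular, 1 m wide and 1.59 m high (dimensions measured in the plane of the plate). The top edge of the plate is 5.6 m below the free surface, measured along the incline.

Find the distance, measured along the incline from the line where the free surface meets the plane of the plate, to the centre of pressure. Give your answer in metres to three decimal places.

y_p = 6.428 m

γ = 0.852 × 9.81 = 8.35812 kN/m³.
The plate makes 57.7° with the vertical, i.e. θ = 90° − 57.7° = 32.3° to the horizontal. Measuring y along the incline from the free-surface line, vertical depth h = y·sinθ with sinθ = 0.534352.
The centroid lies 1.59/2 = 0.795 m below the top edge, so y_c = 5.6 + 0.795 = 6.395 m and h_c = 6.395 × 0.534352 = 3.41718 m.
A = 1 × 1.59 = 1.59 m².
Resultant F = γ·h_c·A = 8.35812 × 3.41718 × 1.59 = 45.4123 kN.
I_c = b·h³/12 = 1 × 1.59³/12 = 0.334973 m⁴.
Centre of pressure: y_p = y_c + I_c/(y_c·A) = 6.395 + 0.334973/(6.395 × 1.59) = 6.395 + 0.0329437 = 6.42794 m along the plane.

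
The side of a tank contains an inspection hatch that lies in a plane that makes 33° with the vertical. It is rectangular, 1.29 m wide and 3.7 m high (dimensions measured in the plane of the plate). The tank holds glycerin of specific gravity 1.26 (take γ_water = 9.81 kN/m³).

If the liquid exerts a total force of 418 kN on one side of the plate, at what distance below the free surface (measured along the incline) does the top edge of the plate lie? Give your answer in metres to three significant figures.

y_top ≈ 6.60 m

γ = 1.26 × 9.81 = 12.3606 kN/m³.
A = 1.29 × 3.7 = 4.773 m².
From F = γ·h_c·A, the centroid depth is h_c = 418/(12.3606 × 4.773) = 7.08509 m.
The plate makes 33° with the vertical, i.e. θ = 90° − 33° = 57° to the horizontal. Measuring y along the incline from the free-surface line, vertical depth h = y·sinθ with sinθ = 0.838671.
Along the incline, y_c = h_c/sinθ = 7.08509/0.838671 = 8.448 m.
The centroid lies 3.7/2 = 1.85 m below the top edge, so the top edge sits at y_top = 8.448 − 1.85 = 6.598 m along the incline.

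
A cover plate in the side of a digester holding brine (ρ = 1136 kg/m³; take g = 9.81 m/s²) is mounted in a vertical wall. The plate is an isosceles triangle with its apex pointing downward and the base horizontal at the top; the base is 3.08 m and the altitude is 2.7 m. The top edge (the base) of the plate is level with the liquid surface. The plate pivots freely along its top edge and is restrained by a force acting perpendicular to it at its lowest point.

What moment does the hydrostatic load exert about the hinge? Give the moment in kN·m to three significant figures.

M ≈ 56.3 kN·m

γ = ρg = 1136 × 9.81 / 1000 = 11.14416 kN/m³.
With the apex down, the centroid sits h/3 = 2.7/3 = 0.9 m below the base (the top edge), so the centroid depth is h_c = 0.9 m.
A = ½ × 3.08 × 2.7 = 4.158 m².
Resultant F = γ·h_c·A = 11.14416 × 0.9 × 4.158 = 41.7037 kN.
I_c = b·h³/36 = 3.08 × 2.7³/36 = 1.68399 m⁴.
Centre of pressure: y_p = y_c + I_c/(y_c·A) = 0.9 + 1.68399/(0.9 × 4.158) = 0.9 + 0.45 = 1.35 m along the plane.
The resultant acts 0.9 + 0.45 = 1.35 m (along the plate) below the hinge at the top edge, so the moment about the hinge is M = F × 1.35 = 41.7037 × 1.35 = 56.3 kN·m.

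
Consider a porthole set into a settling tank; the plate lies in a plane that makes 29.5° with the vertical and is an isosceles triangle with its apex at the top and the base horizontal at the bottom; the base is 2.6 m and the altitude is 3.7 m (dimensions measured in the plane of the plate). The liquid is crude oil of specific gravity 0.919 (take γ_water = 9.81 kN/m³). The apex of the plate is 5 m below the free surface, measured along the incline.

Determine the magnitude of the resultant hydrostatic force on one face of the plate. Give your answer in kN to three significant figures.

γ = 0.919 × 9.81 = 9.01539 kN/m³.
The plate makes 29.5° with the vertical, i.e. θ = 90° − 29.5° = 60.5° to the horizontal. Measuring y along the incline from the free-surface line, vertical depth h = y·sinθ with sinθ = 0.870356.
With the apex up, the centroid sits 2h/3 = 2 × 3.7/3 = 2.46667 m below the apex, so y_c = 5 + 2.46667 = 7.46667 m and h_c = 7.46667 × 0.870356 = 6.49866 m.
A = ½ × 2.6 × 3.7 = 4.81 m².
Resultant F = γ·h_c·A = 9.01539 × 6.49866 × 4.81 = 281.808 kN.

F ≈ 282 kN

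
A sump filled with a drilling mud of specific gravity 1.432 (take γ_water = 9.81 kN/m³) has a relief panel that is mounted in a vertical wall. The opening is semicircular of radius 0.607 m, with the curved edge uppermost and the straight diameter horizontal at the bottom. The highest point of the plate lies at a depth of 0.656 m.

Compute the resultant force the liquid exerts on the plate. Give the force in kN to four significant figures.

F ≈ 8.174 kN

γ = 1.432 × 9.81 = 14.04792 kN/m³.
The centroid lies 4r/(3π) = 0.257619 m above the diameter, so r − 4r/(3π) = 0.607 − 0.257619 = 0.349381 m below the topmost point, so the centroid depth is h_c = 0.656 + 0.349381 = 1.00538 m.
A = πr²/2 = π × 0.607²/2 = 0.578758 m².
Resultant F = γ·h_c·A = 14.04792 × 1.00538 × 0.578758 = 8.17409 kN.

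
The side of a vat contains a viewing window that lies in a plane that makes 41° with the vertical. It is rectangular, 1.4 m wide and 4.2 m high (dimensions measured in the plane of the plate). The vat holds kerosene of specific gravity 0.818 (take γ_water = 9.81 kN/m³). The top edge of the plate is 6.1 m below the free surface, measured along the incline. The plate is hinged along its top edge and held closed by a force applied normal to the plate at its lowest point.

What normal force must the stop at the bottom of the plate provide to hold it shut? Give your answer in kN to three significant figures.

γ = 0.818 × 9.81 = 8.02458 kN/m³.
The plate makes 41° with the vertical, i.e. θ = 90° − 41° = 49° to the horizontal. Measuring y along the incline from the free-surface line, vertical depth h = y·sinθ with sinθ = 0.754710.
The centroid lies 4.2/2 = 2.1 m below the top edge, so y_c = 6.1 + 2.1 = 8.2 m and h_c = 8.2 × 0.754710 = 6.18862 m.
A = 1.4 × 4.2 = 5.88 m².
Resultant F = γ·h_c·A = 8.02458 × 6.18862 × 5.88 = 292.007 kN.
I_c = b·h³/12 = 1.4 × 4.2³/12 = 8.6436 m⁴.
Centre of pressure: y_p = y_c + I_c/(y_c·A) = 8.2 + 8.6436/(8.2 × 5.88) = 8.2 + 0.179268 = 8.37927 m along the plane.
The resultant acts 2.1 + 0.179268 = 2.27927 m (along the plate) below the hinge at the top edge, so the moment about the hinge is M = F × 2.27927 = 292.007 × 2.27927 = 665.563 kN·m.
A normal force at the bottom, 4.2 m from the hinge, must supply this moment: P = 665.563/4.2 = 158.467 kN.

P ≈ 158 kN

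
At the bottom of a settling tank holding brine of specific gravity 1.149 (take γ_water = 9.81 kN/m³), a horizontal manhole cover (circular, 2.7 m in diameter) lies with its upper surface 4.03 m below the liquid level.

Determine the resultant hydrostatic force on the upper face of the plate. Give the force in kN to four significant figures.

γ = 1.149 × 9.81 = 11.27169 kN/m³.
The plate is horizontal, so pressure is uniform at p = γ·h = 11.27169 × 4.03 = 45.4249 kN/m².
A = π(1.35)² = 5.72555 m².
F = p·A = 45.4249 × 5.72555 = 260.083 kN.

F ≈ 260.1 kN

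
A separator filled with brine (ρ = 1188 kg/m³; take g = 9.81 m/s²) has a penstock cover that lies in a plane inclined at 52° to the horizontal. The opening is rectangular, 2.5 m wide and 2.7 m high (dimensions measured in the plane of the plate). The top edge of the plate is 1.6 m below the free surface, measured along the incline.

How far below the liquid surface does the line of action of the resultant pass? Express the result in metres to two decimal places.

h_p = 2.49 m

γ = ρg = 1188 × 9.81 / 1000 = 11.65428 kN/m³.
Let θ = 52° be the plate's angle to the horizontal; measure y along the incline from where the plane meets the free surface. Vertical depth h = y·sinθ with sinθ = 0.788011.
The centroid lies 2.7/2 = 1.35 m below the top edge, so y_c = 1.6 + 1.35 = 2.95 m and h_c = 2.95 × 0.788011 = 2.32463 m.
A = 2.5 × 2.7 = 6.75 m².
Resultant F = γ·h_c·A = 11.65428 × 2.32463 × 6.75 = 182.87 kN.
I_c = b·h³/12 = 2.5 × 2.7³/12 = 4.10063 m⁴.
Centre of pressure: y_p = y_c + I_c/(y_c·A) = 2.95 + 4.10063/(2.95 × 6.75) = 2.95 + 0.205932 = 3.15593 m along the plane.
Vertically, h_p = y_p·sinθ = 3.15593 × 0.788011 = 2.48691 m.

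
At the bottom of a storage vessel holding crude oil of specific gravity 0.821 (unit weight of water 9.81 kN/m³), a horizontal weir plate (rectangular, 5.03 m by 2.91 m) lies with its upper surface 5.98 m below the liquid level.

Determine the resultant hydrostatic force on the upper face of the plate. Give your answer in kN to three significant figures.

F ≈ 705 kN

γ = 0.821 × 9.81 = 8.05401 kN/m³.
The plate is horizontal, so pressure is uniform at p = γ·h = 8.05401 × 5.98 = 48.163 kN/m².
A = 5.03 × 2.91 = 14.6373 m².
F = p·A = 48.163 × 14.6373 = 704.976 kN.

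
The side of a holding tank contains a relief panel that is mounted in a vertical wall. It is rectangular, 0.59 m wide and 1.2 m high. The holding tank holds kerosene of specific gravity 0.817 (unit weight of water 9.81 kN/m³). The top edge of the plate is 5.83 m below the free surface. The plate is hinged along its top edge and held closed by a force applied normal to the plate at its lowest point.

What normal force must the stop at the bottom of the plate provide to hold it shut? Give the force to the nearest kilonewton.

γ = 0.817 × 9.81 = 8.01477 kN/m³.
The centroid lies 1.2/2 = 0.6 m below the top edge, so the centroid depth is h_c = 5.83 + 0.6 = 6.43 m.
A = 0.59 × 1.2 = 0.708 m².
Resultant F = γ·h_c·A = 8.01477 × 6.43 × 0.708 = 36.4868 kN.
I_c = b·h³/12 = 0.59 × 1.2³/12 = 0.08496 m⁴.
Centre of pressure: y_p = y_c + I_c/(y_c·A) = 6.43 + 0.08496/(6.43 × 0.708) = 6.43 + 0.0186625 = 6.44866 m along the plane.
The resultant acts 0.6 + 0.0186625 = 0.618663 m (along the plate) below the hinge at the top edge, so the moment about the hinge is M = F × 0.618663 = 36.4868 × 0.618663 = 22.573 kN·m.
A normal force at the bottom, 1.2 m from the hinge, must supply this moment: P = 22.573/1.2 = 18.8108 kN.

P ≈ 19 kN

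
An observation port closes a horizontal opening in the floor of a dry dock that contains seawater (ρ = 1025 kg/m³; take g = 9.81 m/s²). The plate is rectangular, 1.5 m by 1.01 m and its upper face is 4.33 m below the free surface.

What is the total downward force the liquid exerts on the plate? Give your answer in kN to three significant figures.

F ≈ 66.0 kN

γ = ρg = 1025 × 9.81 / 1000 = 10.05525 kN/m³.
The plate is horizontal, so pressure is uniform at p = γ·h = 10.05525 × 4.33 = 43.5392 kN/m².
A = 1.5 × 1.01 = 1.515 m².
F = p·A = 43.5392 × 1.515 = 65.9619 kN.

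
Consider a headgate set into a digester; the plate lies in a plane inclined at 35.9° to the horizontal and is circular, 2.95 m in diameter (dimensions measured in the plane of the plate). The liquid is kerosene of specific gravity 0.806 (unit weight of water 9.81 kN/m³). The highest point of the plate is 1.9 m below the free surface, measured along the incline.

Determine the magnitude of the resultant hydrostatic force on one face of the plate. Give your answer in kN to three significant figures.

F ≈ 107 kN

γ = 0.806 × 9.81 = 7.90686 kN/m³.
Let θ = 35.9° be the plate's angle to the horizontal; measure y along the incline from where the plane meets the free surface. Vertical depth h = y·sinθ with sinθ = 0.586372.
The centroid is at the centre, 1.475 m below the top of the plate, so y_c = 1.9 + 1.475 = 3.375 m and h_c = 3.375 × 0.586372 = 1.97901 m.
A = π(1.475)² = 6.83493 m².
Resultant F = γ·h_c·A = 7.90686 × 1.97901 × 6.83493 = 106.951 kN.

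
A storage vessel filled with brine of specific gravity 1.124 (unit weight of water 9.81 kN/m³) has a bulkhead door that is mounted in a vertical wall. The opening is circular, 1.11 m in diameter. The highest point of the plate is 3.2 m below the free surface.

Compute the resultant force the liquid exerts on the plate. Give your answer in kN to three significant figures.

F ≈ 40.1 kN

γ = 1.124 × 9.81 = 11.02644 kN/m³.
The centroid is at the centre, 0.555 m below the top of the plate, so the centroid depth is h_c = 3.2 + 0.555 = 3.755 m.
A = π(0.555)² = 0.967689 m².
Resultant F = γ·h_c·A = 11.02644 × 3.755 × 0.967689 = 40.0665 kN.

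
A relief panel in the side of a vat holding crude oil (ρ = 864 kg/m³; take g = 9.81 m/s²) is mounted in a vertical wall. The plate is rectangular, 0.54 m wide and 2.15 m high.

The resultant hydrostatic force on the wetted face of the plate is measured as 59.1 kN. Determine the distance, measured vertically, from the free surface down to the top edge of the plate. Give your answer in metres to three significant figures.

d_top ≈ 4.93 m

γ = ρg = 864 × 9.81 / 1000 = 8.47584 kN/m³.
A = 0.54 × 2.15 = 1.161 m².
From F = γ·h_c·A, the centroid depth is h_c = 59.1/(8.47584 × 1.161) = 6.00582 m.
The centroid lies 2.15/2 = 1.075 m below the top edge, so the top edge sits at h_top = 6.00582 − 1.075 = 4.93082 m below the surface.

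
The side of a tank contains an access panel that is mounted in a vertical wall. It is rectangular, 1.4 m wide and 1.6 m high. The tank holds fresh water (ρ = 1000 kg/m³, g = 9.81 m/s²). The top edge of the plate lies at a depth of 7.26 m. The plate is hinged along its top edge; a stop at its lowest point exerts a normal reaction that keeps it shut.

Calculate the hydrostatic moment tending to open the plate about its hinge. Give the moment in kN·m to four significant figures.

M ≈ 146.4 kN·m

γ = ρg = 1000 × 9.81 = 9810 N/m³ = 9.81 kN/m³.
The centroid lies 1.6/2 = 0.8 m below the top edge, so the centroid depth is h_c = 7.26 + 0.8 = 8.06 m.
A = 1.4 × 1.6 = 2.24 m².
Resultant F = γ·h_c·A = 9.81 × 8.06 × 2.24 = 177.114 kN.
I_c = b·h³/12 = 1.4 × 1.6³/12 = 0.477867 m⁴.
Centre of pressure: y_p = y_c + I_c/(y_c·A) = 8.06 + 0.477867/(8.06 × 2.24) = 8.06 + 0.0264682 = 8.08647 m along the plane.
The resultant acts 0.8 + 0.0264682 = 0.826468 m (along the plate) below the hinge at the top edge, so the moment about the hinge is M = F × 0.826468 = 177.114 × 0.826468 = 146.379 kN·m.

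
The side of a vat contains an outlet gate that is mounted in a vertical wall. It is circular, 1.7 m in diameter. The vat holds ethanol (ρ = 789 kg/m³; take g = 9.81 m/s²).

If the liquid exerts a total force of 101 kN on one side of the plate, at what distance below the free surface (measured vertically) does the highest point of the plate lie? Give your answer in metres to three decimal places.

γ = ρg = 789 × 9.81 / 1000 = 7.74009 kN/m³.
A = π(0.85)² = 2.2698 m².
From F = γ·h_c·A, the centroid depth is h_c = 101/(7.74009 × 2.2698) = 5.74894 m.
The centroid is at the centre, 0.85 m below the top of the plate, so the highest point sits at h_top = 5.74894 − 0.85 = 4.89894 m below the surface.

d_top ≈ 4.899 m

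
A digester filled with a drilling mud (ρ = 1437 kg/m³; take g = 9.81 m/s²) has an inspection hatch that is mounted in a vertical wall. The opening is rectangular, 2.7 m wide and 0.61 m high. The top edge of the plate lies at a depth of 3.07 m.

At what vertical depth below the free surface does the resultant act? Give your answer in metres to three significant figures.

γ = ρg = 1437 × 9.81 / 1000 = 14.09697 kN/m³.
The centroid lies 0.61/2 = 0.305 m below the top edge, so the centroid depth is h_c = 3.07 + 0.305 = 3.375 m.
A = 2.7 × 0.61 = 1.647 m².
Resultant F = γ·h_c·A = 14.09697 × 3.375 × 1.647 = 78.3598 kN.
I_c = b·h³/12 = 2.7 × 0.61³/12 = 0.0510707 m⁴.
Centre of pressure: y_p = y_c + I_c/(y_c·A) = 3.375 + 0.0510707/(3.375 × 1.647) = 3.375 + 0.00918765 = 3.38419 m along the plane.

h_p = 3.38 m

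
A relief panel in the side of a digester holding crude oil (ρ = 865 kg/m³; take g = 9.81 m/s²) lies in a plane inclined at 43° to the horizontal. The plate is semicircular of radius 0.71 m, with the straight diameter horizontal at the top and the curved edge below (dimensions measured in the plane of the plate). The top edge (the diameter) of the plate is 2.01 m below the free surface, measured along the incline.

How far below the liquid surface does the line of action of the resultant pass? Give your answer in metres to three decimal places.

γ = ρg = 865 × 9.81 / 1000 = 8.48565 kN/m³.
Let θ = 43° be the plate's angle to the horizontal; measure y along the incline from where the plane meets the free surface. Vertical depth h = y·sinθ with sinθ = 0.681998.
The centroid of a semicircle lies 4r/(3π) = 0.301333 m from the diameter, here below the top edge, so y_c = 2.01 + 0.301333 = 2.31133 m and h_c = 2.31133 × 0.681998 = 1.57632 m.
A = πr²/2 = π × 0.71²/2 = 0.791838 m².
Resultant F = γ·h_c·A = 8.48565 × 1.57632 × 0.791838 = 10.5917 kN.
I_c = (π/8 − 8/(9π))·r⁴ = 0.109757 × 0.71⁴ = 0.0278911 m⁴.
Centre of pressure: y_p = y_c + I_c/(y_c·A) = 2.31133 + 0.0278911/(2.31133 × 0.791838) = 2.31133 + 0.0152394 = 2.32657 m along the plane.
Vertically, h_p = y_p·sinθ = 2.32657 × 0.681998 = 1.58672 m.

h_p = 1.587 m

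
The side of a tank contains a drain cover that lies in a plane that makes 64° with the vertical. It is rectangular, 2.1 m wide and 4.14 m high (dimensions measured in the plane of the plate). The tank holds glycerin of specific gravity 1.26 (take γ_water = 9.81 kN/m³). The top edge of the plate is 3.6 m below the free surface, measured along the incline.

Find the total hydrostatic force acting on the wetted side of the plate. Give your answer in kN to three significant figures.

γ = 1.26 × 9.81 = 12.3606 kN/m³.
The plate makes 64° with the vertical, i.e. θ = 90° − 64° = 26° to the horizontal. Measuring y along the incline from the free-surface line, vertical depth h = y·sinθ with sinθ = 0.438371.
The centroid lies 4.14/2 = 2.07 m below the top edge, so y_c = 3.6 + 2.07 = 5.67 m and h_c = 5.67 × 0.438371 = 2.48556 m.
A = 2.1 × 4.14 = 8.694 m².
Resultant F = γ·h_c·A = 12.3606 × 2.48556 × 8.694 = 267.106 kN.

F ≈ 267 kN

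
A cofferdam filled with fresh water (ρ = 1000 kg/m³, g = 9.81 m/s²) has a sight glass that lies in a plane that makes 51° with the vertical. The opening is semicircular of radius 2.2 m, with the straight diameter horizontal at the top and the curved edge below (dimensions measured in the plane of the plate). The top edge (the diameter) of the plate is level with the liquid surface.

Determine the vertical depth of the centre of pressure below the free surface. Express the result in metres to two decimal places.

h_p = 0.82 m

γ = ρg = 1000 × 9.81 = 9810 N/m³ = 9.81 kN/m³.
The plate makes 51° with the vertical, i.e. θ = 90° − 51° = 39° to the horizontal. Measuring y along the incline from the free-surface line, vertical depth h = y·sinθ with sinθ = 0.629320.
The centroid of a semicircle lies 4r/(3π) = 0.933709 m from the diameter, here below the top edge, so y_c = 0.933709 m and h_c = 0.933709 × 0.629320 = 0.587602 m.
A = πr²/2 = π × 2.2²/2 = 7.60265 m².
Resultant F = γ·h_c·A = 9.81 × 0.587602 × 7.60265 = 43.8245 kN.
I_c = (π/8 − 8/(9π))·r⁴ = 0.109757 × 2.2⁴ = 2.57112 m⁴.
Centre of pressure: y_p = y_c + I_c/(y_c·A) = 0.933709 + 2.57112/(0.933709 × 7.60265) = 0.933709 + 0.362198 = 1.29591 m along the plane.
Vertically, h_p = y_p·sinθ = 1.29591 × 0.629320 = 0.815542 m.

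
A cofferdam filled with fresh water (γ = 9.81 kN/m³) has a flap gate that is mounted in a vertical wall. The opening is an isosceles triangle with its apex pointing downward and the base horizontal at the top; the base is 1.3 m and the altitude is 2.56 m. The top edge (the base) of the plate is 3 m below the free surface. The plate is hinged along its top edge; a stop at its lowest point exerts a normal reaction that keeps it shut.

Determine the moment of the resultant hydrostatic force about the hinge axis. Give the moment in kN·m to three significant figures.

M ≈ 59.6 kN·m

γ = 9.81 kN/m³.
With the apex down, the centroid sits h/3 = 2.56/3 = 0.853333 m below the base (the top edge), so the centroid depth is h_c = 3 + 0.853333 = 3.85333 m.
A = ½ × 1.3 × 2.56 = 1.664 m².
Resultant F = γ·h_c·A = 9.81 × 3.85333 × 1.664 = 62.9011 kN.
I_c = b·h³/36 = 1.3 × 2.56³/36 = 0.605844 m⁴.
Centre of pressure: y_p = y_c + I_c/(y_c·A) = 3.85333 + 0.605844/(3.85333 × 1.664) = 3.85333 + 0.0944868 = 3.94782 m along the plane.
The resultant acts 0.853333 + 0.0944868 = 0.94782 m (along the plate) below the hinge at the top edge, so the moment about the hinge is M = F × 0.94782 = 62.9011 × 0.94782 = 59.6189 kN·m.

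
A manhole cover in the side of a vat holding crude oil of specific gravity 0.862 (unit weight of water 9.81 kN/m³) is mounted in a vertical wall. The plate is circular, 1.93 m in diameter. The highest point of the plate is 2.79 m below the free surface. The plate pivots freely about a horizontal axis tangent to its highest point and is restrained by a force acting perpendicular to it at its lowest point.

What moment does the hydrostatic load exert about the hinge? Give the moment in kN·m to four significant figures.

M ≈ 95.40 kN·m

γ = 0.862 × 9.81 = 8.45622 kN/m³.
The centroid is at the centre, 0.965 m below the top of the plate, so the centroid depth is h_c = 2.79 + 0.965 = 3.755 m.
A = π(0.965)² = 2.92553 m².
Resultant F = γ·h_c·A = 8.45622 × 3.755 × 2.92553 = 92.8947 kN.
I_c = πr⁴/4 = π × 0.965⁴/4 = 0.681082 m⁴.
Centre of pressure: y_p = y_c + I_c/(y_c·A) = 3.755 + 0.681082/(3.755 × 2.92553) = 3.755 + 0.061999 = 3.817 m along the plane.
The resultant acts 0.965 + 0.061999 = 1.027 m (along the plate) below the hinge at the top edge, so the moment about the hinge is M = F × 1.027 = 92.8947 × 1.027 = 95.4029 kN·m.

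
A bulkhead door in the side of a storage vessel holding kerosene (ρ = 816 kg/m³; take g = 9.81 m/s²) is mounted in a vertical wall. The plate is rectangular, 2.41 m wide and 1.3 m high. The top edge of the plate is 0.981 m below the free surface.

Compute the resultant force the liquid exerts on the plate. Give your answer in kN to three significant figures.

γ = ρg = 816 × 9.81 / 1000 = 8.00496 kN/m³.
The centroid lies 1.3/2 = 0.65 m below the top edge, so the centroid depth is h_c = 0.981 + 0.65 = 1.631 m.
A = 2.41 × 1.3 = 3.133 m².
Resultant F = γ·h_c·A = 8.00496 × 1.631 × 3.133 = 40.9047 kN.

F ≈ 40.9 kN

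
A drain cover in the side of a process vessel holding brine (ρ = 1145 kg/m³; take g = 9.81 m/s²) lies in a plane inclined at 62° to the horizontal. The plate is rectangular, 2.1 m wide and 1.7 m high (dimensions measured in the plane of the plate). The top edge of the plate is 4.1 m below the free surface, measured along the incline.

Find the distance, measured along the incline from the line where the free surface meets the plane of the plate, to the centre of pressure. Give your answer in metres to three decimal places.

γ = ρg = 1145 × 9.81 / 1000 = 11.23245 kN/m³.
Let θ = 62° be the plate's angle to the horizontal; measure y along the incline from where the plane meets the free surface. Vertical depth h = y·sinθ with sinθ = 0.882948.
The centroid lies 1.7/2 = 0.85 m below the top edge, so y_c = 4.1 + 0.85 = 4.95 m and h_c = 4.95 × 0.882948 = 4.37059 m.
A = 2.1 × 1.7 = 3.57 m².
Resultant F = γ·h_c·A = 11.23245 × 4.37059 × 3.57 = 175.26 kN.
I_c = b·h³/12 = 2.1 × 1.7³/12 = 0.859775 m⁴.
Centre of pressure: y_p = y_c + I_c/(y_c·A) = 4.95 + 0.859775/(4.95 × 3.57) = 4.95 + 0.0486532 = 4.99865 m along the plane.

y_p = 4.999 m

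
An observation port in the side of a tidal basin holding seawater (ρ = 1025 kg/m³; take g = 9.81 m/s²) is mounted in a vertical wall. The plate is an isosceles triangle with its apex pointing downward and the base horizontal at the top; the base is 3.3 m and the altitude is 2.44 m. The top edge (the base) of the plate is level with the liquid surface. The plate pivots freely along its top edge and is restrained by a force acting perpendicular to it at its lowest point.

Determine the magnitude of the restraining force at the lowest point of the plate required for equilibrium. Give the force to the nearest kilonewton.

P ≈ 16 kN

γ = ρg = 1025 × 9.81 / 1000 = 10.05525 kN/m³.
With the apex down, the centroid sits h/3 = 2.44/3 = 0.813333 m below the base (the top edge), so the centroid depth is h_c = 0.813333 m.
A = ½ × 3.3 × 2.44 = 4.026 m².
Resultant F = γ·h_c·A = 10.05525 × 0.813333 × 4.026 = 32.9257 kN.
I_c = b·h³/36 = 3.3 × 2.44³/36 = 1.33162 m⁴.
Centre of pressure: y_p = y_c + I_c/(y_c·A) = 0.813333 + 1.33162/(0.813333 × 4.026) = 0.813333 + 0.406666 = 1.22 m along the plane.
The resultant acts 0.813333 + 0.406666 = 1.22 m (along the plate) below the hinge at the top edge, so the moment about the hinge is M = F × 1.22 = 32.9257 × 1.22 = 40.1694 kN·m.
A normal force at the bottom, 2.44 m from the hinge, must supply this moment: P = 40.1694/2.44 = 16.4629 kN.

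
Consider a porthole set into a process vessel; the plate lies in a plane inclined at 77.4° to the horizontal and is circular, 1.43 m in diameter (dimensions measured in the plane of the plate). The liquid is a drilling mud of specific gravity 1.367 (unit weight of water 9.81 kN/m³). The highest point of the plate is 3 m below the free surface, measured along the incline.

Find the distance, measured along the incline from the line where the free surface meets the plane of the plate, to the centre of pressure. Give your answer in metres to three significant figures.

y_p = 3.75 m

γ = 1.367 × 9.81 = 13.41027 kN/m³.
Let θ = 77.4° be the plate's angle to the horizontal; measure y along the incline from where the plane meets the free surface. Vertical depth h = y·sinθ with sinθ = 0.975917.
The centroid is at the centre, 0.715 m below the top of the plate, so y_c = 3 + 0.715 = 3.715 m and h_c = 3.715 × 0.975917 = 3.62553 m.
A = π(0.715)² = 1.60606 m².
Resultant F = γ·h_c·A = 13.41027 × 3.62553 × 1.60606 = 78.0856 kN.
I_c = πr⁴/4 = π × 0.715⁴/4 = 0.205265 m⁴.
Centre of pressure: y_p = y_c + I_c/(y_c·A) = 3.715 + 0.205265/(3.715 × 1.60606) = 3.715 + 0.0344028 = 3.7494 m along the plane.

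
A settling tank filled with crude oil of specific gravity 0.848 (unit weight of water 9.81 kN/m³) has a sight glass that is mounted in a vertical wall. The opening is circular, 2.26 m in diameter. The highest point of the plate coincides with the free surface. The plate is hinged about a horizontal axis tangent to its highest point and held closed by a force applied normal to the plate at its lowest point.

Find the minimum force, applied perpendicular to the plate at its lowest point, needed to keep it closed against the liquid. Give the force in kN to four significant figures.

γ = 0.848 × 9.81 = 8.31888 kN/m³.
The centroid is at the centre, 1.13 m below the top of the plate, so the centroid depth is h_c = 1.13 m.
A = π(1.13)² = 4.0115 m².
Resultant F = γ·h_c·A = 8.31888 × 1.13 × 4.0115 = 37.7094 kN.
I_c = πr⁴/4 = π × 1.13⁴/4 = 1.28057 m⁴.
Centre of pressure: y_p = y_c + I_c/(y_c·A) = 1.13 + 1.28057/(1.13 × 4.0115) = 1.13 + 0.2825 = 1.4125 m along the plane.
The resultant acts 1.13 + 0.2825 = 1.4125 m (along the plate) below the hinge at the top edge, so the moment about the hinge is M = F × 1.4125 = 37.7094 × 1.4125 = 53.2645 kN·m.
A normal force at the bottom, 2.26 m from the hinge, must supply this moment: P = 53.2645/2.26 = 23.5684 kN.

P ≈ 23.57 kN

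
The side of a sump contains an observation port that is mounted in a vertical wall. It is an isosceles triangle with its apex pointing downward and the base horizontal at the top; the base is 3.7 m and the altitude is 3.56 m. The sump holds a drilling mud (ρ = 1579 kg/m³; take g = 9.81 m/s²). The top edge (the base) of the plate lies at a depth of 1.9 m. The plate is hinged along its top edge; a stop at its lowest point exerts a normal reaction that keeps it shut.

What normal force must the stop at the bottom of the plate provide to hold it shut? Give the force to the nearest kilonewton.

P ≈ 125 kN

γ = ρg = 1579 × 9.81 / 1000 = 15.48999 kN/m³.
With the apex down, the centroid sits h/3 = 3.56/3 = 1.18667 m below the base (the top edge), so the centroid depth is h_c = 1.9 + 1.18667 = 3.08667 m.
A = ½ × 3.7 × 3.56 = 6.586 m².
Resultant F = γ·h_c·A = 15.48999 × 3.08667 × 6.586 = 314.893 kN.
I_c = b·h³/36 = 3.7 × 3.56³/36 = 4.63713 m⁴.
Centre of pressure: y_p = y_c + I_c/(y_c·A) = 3.08667 + 4.63713/(3.08667 × 6.586) = 3.08667 + 0.228106 = 3.31478 m along the plane.
The resultant acts 1.18667 + 0.228106 = 1.41478 m (along the plate) below the hinge at the top edge, so the moment about the hinge is M = F × 1.41478 = 314.893 × 1.41478 = 445.504 kN·m.
A normal force at the bottom, 3.56 m from the hinge, must supply this moment: P = 445.504/3.56 = 125.142 kN.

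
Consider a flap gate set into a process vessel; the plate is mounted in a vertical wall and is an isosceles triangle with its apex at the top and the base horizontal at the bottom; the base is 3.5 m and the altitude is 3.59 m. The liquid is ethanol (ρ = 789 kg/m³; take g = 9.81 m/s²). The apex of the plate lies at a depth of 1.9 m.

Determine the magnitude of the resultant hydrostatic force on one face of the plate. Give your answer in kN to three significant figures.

γ = ρg = 789 × 9.81 / 1000 = 7.74009 kN/m³.
With the apex up, the centroid sits 2h/3 = 2 × 3.59/3 = 2.39333 m below the apex, so the centroid depth is h_c = 1.9 + 2.39333 = 4.29333 m.
A = ½ × 3.5 × 3.59 = 6.2825 m².
Resultant F = γ·h_c·A = 7.74009 × 4.29333 × 6.2825 = 208.772 kN.

F ≈ 209 kN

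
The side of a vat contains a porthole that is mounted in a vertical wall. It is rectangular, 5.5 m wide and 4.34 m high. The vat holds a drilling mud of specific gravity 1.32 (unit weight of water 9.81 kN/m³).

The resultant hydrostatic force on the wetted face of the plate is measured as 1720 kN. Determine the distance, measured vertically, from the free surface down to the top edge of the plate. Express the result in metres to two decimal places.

γ = 1.32 × 9.81 = 12.9492 kN/m³.
A = 5.5 × 4.34 = 23.87 m².
From F = γ·h_c·A, the centroid depth is h_c = 1720/(12.9492 × 23.87) = 5.56459 m.
The centroid lies 4.34/2 = 2.17 m below the top edge, so the top edge sits at h_top = 5.56459 − 2.17 = 3.39459 m below the surface.

d_top ≈ 3.39 m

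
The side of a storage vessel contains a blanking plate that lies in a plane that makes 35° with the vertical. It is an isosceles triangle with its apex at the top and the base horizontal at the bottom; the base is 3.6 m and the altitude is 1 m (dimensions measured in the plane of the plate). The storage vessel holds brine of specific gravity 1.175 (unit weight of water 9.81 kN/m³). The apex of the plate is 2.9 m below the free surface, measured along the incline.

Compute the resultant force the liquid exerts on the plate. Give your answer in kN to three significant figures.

F ≈ 60.6 kN

γ = 1.175 × 9.81 = 11.52675 kN/m³.
The plate makes 35° with the vertical, i.e. θ = 90° − 35° = 55° to the horizontal. Measuring y along the incline from the free-surface line, vertical depth h = y·sinθ with sinθ = 0.819152.
With the apex up, the centroid sits 2h/3 = 2 × 1/3 = 0.666667 m below the apex, so y_c = 2.9 + 0.666667 = 3.56667 m and h_c = 3.56667 × 0.819152 = 2.92164 m.
A = ½ × 3.6 × 1 = 1.8 m².
Resultant F = γ·h_c·A = 11.52675 × 2.92164 × 1.8 = 60.6186 kN.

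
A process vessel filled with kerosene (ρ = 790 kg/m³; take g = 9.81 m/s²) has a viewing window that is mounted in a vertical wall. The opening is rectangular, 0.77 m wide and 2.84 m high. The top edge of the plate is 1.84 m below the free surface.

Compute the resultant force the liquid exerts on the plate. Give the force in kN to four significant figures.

γ = ρg = 790 × 9.81 / 1000 = 7.7499 kN/m³.
The centroid lies 2.84/2 = 1.42 m below the top edge, so the centroid depth is h_c = 1.84 + 1.42 = 3.26 m.
A = 0.77 × 2.84 = 2.1868 m².
Resultant F = γ·h_c·A = 7.7499 × 3.26 × 2.1868 = 55.2488 kN.

F ≈ 55.25 kN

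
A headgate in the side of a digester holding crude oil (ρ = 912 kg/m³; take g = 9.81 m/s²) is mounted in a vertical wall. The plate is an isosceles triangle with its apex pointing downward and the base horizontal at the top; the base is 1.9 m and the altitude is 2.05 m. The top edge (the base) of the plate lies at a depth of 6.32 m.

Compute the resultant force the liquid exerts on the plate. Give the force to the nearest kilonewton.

γ = ρg = 912 × 9.81 / 1000 = 8.94672 kN/m³.
With the apex down, the centroid sits h/3 = 2.05/3 = 0.683333 m below the base (the top edge), so the centroid depth is h_c = 6.32 + 0.683333 = 7.00333 m.
A = ½ × 1.9 × 2.05 = 1.9475 m².
Resultant F = γ·h_c·A = 8.94672 × 7.00333 × 1.9475 = 122.024 kN.

F ≈ 122 kN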